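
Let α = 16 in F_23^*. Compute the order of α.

11

The order of 16 must divide p − 1 = 22 = 2 · 11.
Divisors: 1, 2, 11, 22.
Check each in increasing order: 16^1 ≡ 16;  16^2 ≡ 3;  16^11 ≡ 1.
Smallest exponent giving 1 is 11.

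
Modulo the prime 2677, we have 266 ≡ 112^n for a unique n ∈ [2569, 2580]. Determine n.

2578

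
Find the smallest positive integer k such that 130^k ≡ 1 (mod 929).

The order of 130 must divide p − 1 = 928 = 2^5 · 29.
Divisors: 1, 2, 4, 8, 16, 29, 32, 58, 116, 232, 464, 928.
Check each in increasing order: 130^1 ≡ 130;  130^2 ≡ 178;  130^4 ≡ 98;  130^8 ≡ 314;  130^16 ≡ 122;  130^29 ≡ 273;  130^32 ≡ 20;  130^58 ≡ 209;  130^116 ≡ 18;  130^232 ≡ 324;  130^464 ≡ 928;  130^928 ≡ 1.
Smallest exponent giving 1 is 928.

928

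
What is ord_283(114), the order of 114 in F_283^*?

The order of 114 must divide p − 1 = 282 = 2 · 3 · 47.
Divisors: 1, 2, 3, 6, 47, 94, 141, 282.
Check each in increasing order: 114^1 ≡ 114;  114^2 ≡ 261;  114^3 ≡ 39;  114^6 ≡ 106;  114^47 ≡ 239;  114^94 ≡ 238;  114^141 ≡ 282;  114^282 ≡ 1.
Smallest exponent giving 1 is 282.

282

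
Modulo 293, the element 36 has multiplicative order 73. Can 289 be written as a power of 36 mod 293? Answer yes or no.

yes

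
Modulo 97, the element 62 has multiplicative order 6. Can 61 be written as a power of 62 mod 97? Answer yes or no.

⟨62⟩ has order 6; its elements mod 97 are {1, 35, 36, 61, 62, 96}.
61 is in this set.

yes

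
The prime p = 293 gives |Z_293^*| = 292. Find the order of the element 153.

The order of 153 must divide p − 1 = 292 = 2^2 · 73.
Divisors: 1, 2, 4, 73, 146, 292.
Check each in increasing order: 153^1 ≡ 153;  153^2 ≡ 262;  153^4 ≡ 82;  153^73 ≡ 292;  153^146 ≡ 1.
Smallest exponent giving 1 is 146.

146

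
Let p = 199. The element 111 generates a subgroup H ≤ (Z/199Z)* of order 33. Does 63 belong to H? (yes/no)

63 ∈ ⟨111⟩ iff 63^33 ≡ 1 (mod 199), since |⟨111⟩| = 33.
63^33 mod 199 = 1.
Since 1 = 1, 63 lies in the subgroup.

yes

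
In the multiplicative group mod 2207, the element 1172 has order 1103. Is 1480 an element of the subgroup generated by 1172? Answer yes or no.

1480 ∈ ⟨1172⟩ iff 1480^1103 ≡ 1 (mod 2207), since |⟨1172⟩| = 1103.
1480^1103 mod 2207 = 1.
Since 1 = 1, 1480 lies in the subgroup.

yes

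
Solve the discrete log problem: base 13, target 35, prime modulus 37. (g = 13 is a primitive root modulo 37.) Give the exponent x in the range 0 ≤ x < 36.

Successive powers of 13 modulo 37:
  13^0=1  13^1=13  13^2=21  13^3=14  13^4=34  13^5=35
So 13^5 ≡ 35 (mod 37), giving x = 5.

5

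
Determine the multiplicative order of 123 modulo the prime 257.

64

The order of 123 must divide p − 1 = 256 = 2^8.
Divisors: 1, 2, 4, 8, 16, 32, 64, 128, 256.
Check each in increasing order: 123^1 ≡ 123;  123^2 ≡ 223;  123^4 ≡ 128;  123^8 ≡ 193;  123^16 ≡ 241;  123^32 ≡ 256;  123^64 ≡ 1.
Smallest exponent giving 1 is 64.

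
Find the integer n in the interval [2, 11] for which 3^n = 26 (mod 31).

5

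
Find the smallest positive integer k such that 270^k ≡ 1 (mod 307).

306

The order of 270 must divide p − 1 = 306 = 2 · 3^2 · 17.
Divisors: 1, 2, 3, 6, 9, 17, 18, 34, 51, 102, 153, 306.
Check each in increasing order: 270^1 ≡ 270;  270^2 ≡ 141;  270^3 ≡ 2;  270^6 ≡ 4;  270^9 ≡ 8;  270^17 ≡ 214;  270^18 ≡ 64;  270^34 ≡ 53;  270^51 ≡ 290;  270^102 ≡ 289;  270^153 ≡ 306;  270^306 ≡ 1.
Smallest exponent giving 1 is 306.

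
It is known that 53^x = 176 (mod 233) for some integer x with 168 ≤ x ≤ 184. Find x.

175

Compute 53^168 mod 233 = 76, then multiply by 53 repeatedly:
  53^168=76  53^169=67  53^170=56  53^171=172  53^172=29
  53^173=139  53^174=144  53^175=176
Found 176 at exponent 175.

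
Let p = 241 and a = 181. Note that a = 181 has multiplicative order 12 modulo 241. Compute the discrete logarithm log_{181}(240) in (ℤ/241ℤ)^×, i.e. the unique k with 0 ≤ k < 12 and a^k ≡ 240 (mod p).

6

Successive powers of 181 modulo 241:
  181^0=1  181^1=181  181^2=226  181^3=177  181^4=225  181^5=237
  181^6=240
So 181^6 ≡ 240 (mod 241), giving k = 6.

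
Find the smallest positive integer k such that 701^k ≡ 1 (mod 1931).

The order of 701 must divide p − 1 = 1930 = 2 · 5 · 193.
Divisors: 1, 2, 5, 10, 193, 386, 965, 1930.
Check each in increasing order: 701^1 ≡ 701;  701^2 ≡ 927;  701^5 ≡ 662;  701^10 ≡ 1838;  701^193 ≡ 1101;  701^386 ≡ 1464;  701^965 ≡ 1.
Smallest exponent giving 1 is 965.

965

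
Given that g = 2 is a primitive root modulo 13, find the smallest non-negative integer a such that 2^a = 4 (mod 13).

2

Successive powers of 2 modulo 13:
  2^0=1  2^1=2  2^2=4
So 2^2 ≡ 4 (mod 13), giving a = 2.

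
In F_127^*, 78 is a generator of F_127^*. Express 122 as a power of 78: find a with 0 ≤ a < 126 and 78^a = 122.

Baby-step giant-step with m = ceil(sqrt(126)) = 12.
Baby table (78^j mod 127 for j=0..11):
  0:1  1:78  2:115  3:80  4:17  5:56  6:50  7:90
  8:35  9:63  10:88  11:6
Giant step factor: 78^(-12) ≡ 73 (mod 127).
Scan 122·73^i mod 127 for i = 0, 1, …:
  i=0: 122   i=1: 16   i=2: 25   i=3: 47
  i=4: 2   i=5: 19   i=6: 117   i=7: 32
  i=8: 50
Match at i=8, j=6: a = 8·12 + 6 = 102.

102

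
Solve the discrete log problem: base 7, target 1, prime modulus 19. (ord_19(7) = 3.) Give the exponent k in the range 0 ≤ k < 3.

Successive powers of 7 modulo 19:
  7^0=1
So 7^0 ≡ 1 (mod 19), giving k = 0.

0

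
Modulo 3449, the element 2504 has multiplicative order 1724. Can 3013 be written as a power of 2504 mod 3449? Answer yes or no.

no

3013 ∈ ⟨2504⟩ iff 3013^1724 ≡ 1 (mod 3449), since |⟨2504⟩| = 1724.
3013^1724 mod 3449 = 3448.
Since 3448 ≠ 1, 3013 does not lie in the subgroup.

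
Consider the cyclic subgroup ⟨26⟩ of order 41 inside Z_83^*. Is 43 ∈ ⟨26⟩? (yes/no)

no

43 ∈ ⟨26⟩ iff 43^41 ≡ 1 (mod 83), since |⟨26⟩| = 41.
43^41 mod 83 = 82.
Since 82 ≠ 1, 43 does not lie in the subgroup.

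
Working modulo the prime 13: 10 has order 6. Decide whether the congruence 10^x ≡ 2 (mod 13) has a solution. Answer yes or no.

no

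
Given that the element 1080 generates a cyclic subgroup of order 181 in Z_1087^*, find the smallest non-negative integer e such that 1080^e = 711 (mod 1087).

Baby-step giant-step with m = ceil(sqrt(181)) = 14.
Baby table (1080^j mod 1087 for j=0..13):
  0:1  1:1080  2:49  3:744  4:227  5:585  6:253  7:403
  8:440  9:181  10:907  11:173  12:963  13:868
Giant step factor: 1080^(-14) ≡ 563 (mod 1087).
Scan 711·563^i mod 1087 for i = 0, 1, …:
  i=0: 711   i=1: 277   i=2: 510   i=3: 162
  i=4: 985   i=5: 185   i=6: 890   i=7: 1050
  i=8: 909   i=9: 877   i=10: 253
Match at i=10, j=6: e = 10·14 + 6 = 146.

146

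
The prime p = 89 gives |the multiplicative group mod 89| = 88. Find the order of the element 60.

88

The order of 60 must divide p − 1 = 88 = 2^3 · 11.
Divisors: 1, 2, 4, 8, 11, 22, 44, 88.
Check each in increasing order: 60^1 ≡ 60;  60^2 ≡ 40;  60^4 ≡ 87;  60^8 ≡ 4;  60^11 ≡ 77;  60^22 ≡ 55;  60^44 ≡ 88;  60^88 ≡ 1.
Smallest exponent giving 1 is 88.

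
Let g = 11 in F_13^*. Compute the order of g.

The order of 11 must divide p − 1 = 12 = 2^2 · 3.
Divisors: 1, 2, 3, 4, 6, 12.
Check each in increasing order: 11^1 ≡ 11;  11^2 ≡ 4;  11^3 ≡ 5;  11^4 ≡ 3;  11^6 ≡ 12;  11^12 ≡ 1.
Smallest exponent giving 1 is 12.

12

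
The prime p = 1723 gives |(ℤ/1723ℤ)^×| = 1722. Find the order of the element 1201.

574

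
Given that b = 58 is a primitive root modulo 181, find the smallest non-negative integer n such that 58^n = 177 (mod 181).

68

Baby-step giant-step with m = ceil(sqrt(180)) = 14.
Baby table (58^j mod 181 for j=0..13):
  0:1  1:58  2:106  3:175  4:14  5:88  6:36  7:97
  8:15  9:146  10:142  11:91  12:29  13:53
Giant step factor: 58^(-14) ≡ 60 (mod 181).
Scan 177·60^i mod 181 for i = 0, 1, …:
  i=0: 177   i=1: 122   i=2: 80   i=3: 94
  i=4: 29
Match at i=4, j=12: n = 4·14 + 12 = 68.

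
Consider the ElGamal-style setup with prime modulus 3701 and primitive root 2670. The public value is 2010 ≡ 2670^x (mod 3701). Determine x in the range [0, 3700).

1148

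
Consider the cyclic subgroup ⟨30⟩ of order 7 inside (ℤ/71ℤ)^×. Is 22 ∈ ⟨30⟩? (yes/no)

no

⟨30⟩ has order 7; its elements mod 71 are {1, 20, 30, 32, 37, 45, 48}.
22 is not in this set.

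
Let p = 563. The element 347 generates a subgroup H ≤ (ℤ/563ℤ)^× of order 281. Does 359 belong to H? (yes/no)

no

359 ∈ ⟨347⟩ iff 359^281 ≡ 1 (mod 563), since |⟨347⟩| = 281.
359^281 mod 563 = 562.
Since 562 ≠ 1, 359 does not lie in the subgroup.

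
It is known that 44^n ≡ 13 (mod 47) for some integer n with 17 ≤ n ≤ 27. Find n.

Compute 44^17 mod 47 = 45, then multiply by 44 repeatedly:
  44^17=45  44^18=6  44^19=29  44^20=7  44^21=26
  44^22=16  44^23=46  44^24=3  44^25=38  44^26=27
  44^27=13
Found 13 at exponent 27.

27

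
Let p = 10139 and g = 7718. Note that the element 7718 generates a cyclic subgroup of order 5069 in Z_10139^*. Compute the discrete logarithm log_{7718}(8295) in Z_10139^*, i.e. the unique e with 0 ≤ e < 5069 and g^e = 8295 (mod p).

Baby-step giant-step with m = ceil(sqrt(5069)) = 72.
Baby table (7718^j mod 10139 for j=0..71):
  0:1  1:7718  2:899  3:3406  4:7220  5:16  6:1820  7:4245
  8:3801  9:3991  10:256  11:8842  12:7086  13:10121  14:3022  15:4096
  16:9665  17:1847  18:9851  19:7796  20:4702  21:2555  22:9274  23:5531
  24:3068  25:4259  26:324  27:6438  28:7384  29:8532  30:7310  31:5184
  32:1618  33:6615  34:4705  35:5431  36:1832  37:5610  38:4450  39:4307
  40:5784  41:9034  42:8648  43:227  44:8078  45:1293  46:2598  47:6561
  48:3632  49:7580  50:410  51:1012  52:3586  53:7417  54:9751  55:6560
  56:6053  57:6681  58:7143  59:3931  60:3570  61:5597  62:5506  63:2759
  64:2062  65:6425  66:8440  67:6984  68:3588  69:2575  70:1410  71:3233
Giant step factor: 7718^(-72) ≡ 9243 (mod 10139).
Scan 8295·9243^i mod 10139 for i = 0, 1, …:
  i=0: 8295   i=1: 9706   i=2: 2686   i=3: 6426
  i=4: 1256   i=5: 53   i=6: 3207   i=7: 6004
  i=8: 4225   i=9: 6386     …   i=44: 3356
  i=45: 4307
Match at i=45, j=39: e = 45·72 + 39 = 3279.

3279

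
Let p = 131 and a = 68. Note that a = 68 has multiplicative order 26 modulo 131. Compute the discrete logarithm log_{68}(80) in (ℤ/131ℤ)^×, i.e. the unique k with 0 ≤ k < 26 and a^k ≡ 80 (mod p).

Successive powers of 68 modulo 131:
  68^0=1  68^1=68  68^2=39  68^3=32  68^4=80
So 68^4 ≡ 80 (mod 131), giving k = 4.

4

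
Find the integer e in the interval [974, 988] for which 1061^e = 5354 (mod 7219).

980

Compute 1061^974 mod 7219 = 2280, then multiply by 1061 repeatedly:
  1061^974=2280  1061^975=715  1061^976=620  1061^977=891  1061^978=6881
  1061^979=2332  1061^980=5354
Found 5354 at exponent 980.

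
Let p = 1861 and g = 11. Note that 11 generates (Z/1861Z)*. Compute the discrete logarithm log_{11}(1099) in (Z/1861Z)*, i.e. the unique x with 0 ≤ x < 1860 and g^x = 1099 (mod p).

Baby-step giant-step with m = ceil(sqrt(1860)) = 44.
Baby table (11^j mod 1861 for j=0..43):
  0:1  1:11  2:121  3:1331  4:1614  5:1005  6:1750  7:640
  8:1457  9:1139  10:1363  11:105  12:1155  13:1539  14:180  15:119
  16:1309  17:1372  18:204  19:383  20:491  21:1679  22:1720  23:310
  24:1549  25:290  26:1329  27:1592  28:763  29:949  30:1134  31:1308
  32:1361  33:83  34:913  35:738  36:674  37:1831  38:1531  39:92
  40:1012  41:1827  42:1487  43:1469
Giant step factor: 11^(-44) ≡ 634 (mod 1861).
Scan 1099·634^i mod 1861 for i = 0, 1, …:
  i=0: 1099   i=1: 752   i=2: 352   i=3: 1709
  i=4: 404   i=5: 1179   i=6: 1225   i=7: 613
  i=8: 1554   i=9: 767     …   i=24: 1738
  i=25: 180
Match at i=25, j=14: x = 25·44 + 14 = 1114.

1114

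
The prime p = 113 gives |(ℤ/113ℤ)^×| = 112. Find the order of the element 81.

28

The order of 81 must divide p − 1 = 112 = 2^4 · 7.
Divisors: 1, 2, 4, 7, 8, 14, 16, 28, 56, 112.
Check each in increasing order: 81^1 ≡ 81;  81^2 ≡ 7;  81^4 ≡ 49;  81^7 ≡ 98;  81^8 ≡ 28;  81^14 ≡ 112;  81^16 ≡ 106;  81^28 ≡ 1.
Smallest exponent giving 1 is 28.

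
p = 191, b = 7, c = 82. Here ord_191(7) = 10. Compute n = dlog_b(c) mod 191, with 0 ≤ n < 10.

9

Successive powers of 7 modulo 191:
  7^0=1  7^1=7  7^2=49  7^3=152  7^4=109  7^5=190
  7^6=184  7^7=142  7^8=39  7^9=82
So 7^9 ≡ 82 (mod 191), giving n = 9.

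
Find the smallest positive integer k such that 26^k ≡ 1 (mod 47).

46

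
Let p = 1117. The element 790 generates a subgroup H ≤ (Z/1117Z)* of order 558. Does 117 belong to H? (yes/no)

yes

117 ∈ ⟨790⟩ iff 117^558 ≡ 1 (mod 1117), since |⟨790⟩| = 558.
117^558 mod 1117 = 1.
Since 1 = 1, 117 lies in the subgroup.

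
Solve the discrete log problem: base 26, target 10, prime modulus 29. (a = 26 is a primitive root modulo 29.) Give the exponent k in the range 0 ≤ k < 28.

Successive powers of 26 modulo 29:
  26^0=1  26^1=26  26^2=9  26^3=2  26^4=23  26^5=18
  26^6=4  26^7=17  26^8=7  26^9=8  26^10=5  26^11=14
  26^12=16  26^13=10
So 26^13 ≡ 10 (mod 29), giving k = 13.

13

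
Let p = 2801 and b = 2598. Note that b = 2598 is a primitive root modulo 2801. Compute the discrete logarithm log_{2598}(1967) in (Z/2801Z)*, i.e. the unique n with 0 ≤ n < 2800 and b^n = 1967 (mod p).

480

Baby-step giant-step with m = ceil(sqrt(2800)) = 53.
Baby table (2598^j mod 2801 for j=0..52):
  0:1  1:2598  2:1995  3:1160  4:2605  5:574  6:1120  7:2322
  8:2003  9:2337  10:1759  11:1451  12:2353  13:1312  14:2560  15:1306
  16:977  17:540  18:2420  19:1716  20:1777  21:598  22:1850  23:2585
  24:1833  25:434  26:1530  27:321  28:2061  29:1767  30:2628  31:1507
  32:2189  33:992  34:296  35:1534  36:2310  37:1638  38:805  39:1844
  40:1002  41:1067  42:1877  43:2706  44:2479  45:943  46:1840  47:1814
  48:1490  49:38  50:689  51:183  52:2065
Giant step factor: 2598^(-53) ≡ 569 (mod 2801).
Scan 1967·569^i mod 2801 for i = 0, 1, …:
  i=0: 1967   i=1: 1624   i=2: 2527   i=3: 950
  i=4: 2758   i=5: 742   i=6: 2048   i=7: 96
  i=8: 1405   i=9: 1160
Match at i=9, j=3: n = 9·53 + 3 = 480.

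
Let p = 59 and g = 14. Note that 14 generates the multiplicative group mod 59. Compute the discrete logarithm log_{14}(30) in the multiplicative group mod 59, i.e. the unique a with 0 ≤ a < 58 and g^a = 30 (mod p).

Baby-step giant-step with m = ceil(sqrt(58)) = 8.
Baby table (14^j mod 59 for j=0..7):
  0:1  1:14  2:19  3:30  4:7  5:39  6:15  7:33
Giant step factor: 14^(-8) ≡ 53 (mod 59).
Scan 30·53^i mod 59 for i = 0, 1, …:
  i=0: 30
Match at i=0, j=3: a = 0·8 + 3 = 3.

3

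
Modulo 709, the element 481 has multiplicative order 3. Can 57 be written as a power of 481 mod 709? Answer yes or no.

no

⟨481⟩ has order 3; its elements mod 709 are {1, 227, 481}.
57 is not in this set.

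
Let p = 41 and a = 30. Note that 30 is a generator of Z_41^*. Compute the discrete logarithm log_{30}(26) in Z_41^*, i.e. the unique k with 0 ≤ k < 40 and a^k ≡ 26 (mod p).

39

Successive powers of 30 modulo 41:
  30^0=1  30^1=30  30^2=39  30^3=22  30^4=4  30^5=38
  30^6=33  30^7=6  30^8=16  30^9=29  30^10=9  30^11=24
  30^12=23  30^13=34  30^14=36  30^15=14  30^16=10  30^17=13
  30^18=21  30^19=15  30^20=40  30^21=11  30^22=2  30^23=19
  30^24=37  30^25=3  30^26=8  30^27=35  30^28=25  30^29=12
  30^30=32  30^31=17  30^32=18  30^33=7  30^34=5  30^35=27
  30^36=31  30^37=28  30^38=20  30^39=26
So 30^39 ≡ 26 (mod 41), giving k = 39.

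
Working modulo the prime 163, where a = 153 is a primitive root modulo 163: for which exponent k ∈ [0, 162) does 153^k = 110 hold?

9

Baby-step giant-step with m = ceil(sqrt(162)) = 13.
Baby table (153^j mod 163 for j=0..12):
  0:1  1:153  2:100  3:141  4:57  5:82  6:158  7:50
  8:152  9:110  10:41  11:79  12:25
Giant step factor: 153^(-13) ≡ 148 (mod 163).
Scan 110·148^i mod 163 for i = 0, 1, …:
  i=0: 110
Match at i=0, j=9: k = 0·13 + 9 = 9.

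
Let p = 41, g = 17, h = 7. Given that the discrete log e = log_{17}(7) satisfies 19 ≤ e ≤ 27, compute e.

Compute 17^19 mod 41 = 12, then multiply by 17 repeatedly:
  17^19=12  17^20=40  17^21=24  17^22=39  17^23=7
Found 7 at exponent 23.

23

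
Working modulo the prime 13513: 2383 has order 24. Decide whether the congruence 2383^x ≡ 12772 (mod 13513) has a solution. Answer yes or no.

⟨2383⟩ has order 24; its elements mod 13513 are {1, 482, 626, 2063, 2383, 2603, 3229, 4446, 5328, 5595, 5596, 5810, 7703, 7917, 7918, 8185, 9067, 10284, 10910, 11130, 11450, 12887, 13031, 13512}.
12772 is not in this set.

no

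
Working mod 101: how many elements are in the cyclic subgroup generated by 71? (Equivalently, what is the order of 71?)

25

The order of 71 must divide p − 1 = 100 = 2^2 · 5^2.
Divisors: 1, 2, 4, 5, 10, 20, 25, 50, 100.
Check each in increasing order: 71^1 ≡ 71;  71^2 ≡ 92;  71^4 ≡ 81;  71^5 ≡ 95;  71^10 ≡ 36;  71^20 ≡ 84;  71^25 ≡ 1.
Smallest exponent giving 1 is 25.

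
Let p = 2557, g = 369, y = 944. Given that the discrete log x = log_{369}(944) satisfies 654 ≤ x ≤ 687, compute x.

Compute 369^654 mod 2557 = 2277, then multiply by 369 repeatedly:
  369^654=2277  369^655=1517  369^656=2347  369^657=1777  369^658=1121
  369^659=1972  369^660=1480  369^661=1479  369^662=1110  369^663=470
  369^664=2111  369^665=1631  369^666=944
Found 944 at exponent 666.

666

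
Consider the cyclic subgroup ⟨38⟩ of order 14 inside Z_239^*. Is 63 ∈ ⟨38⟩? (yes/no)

63 ∈ ⟨38⟩ iff 63^14 ≡ 1 (mod 239), since |⟨38⟩| = 14.
63^14 mod 239 = 216.
Since 216 ≠ 1, 63 does not lie in the subgroup.

no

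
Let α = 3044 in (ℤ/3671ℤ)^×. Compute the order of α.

1835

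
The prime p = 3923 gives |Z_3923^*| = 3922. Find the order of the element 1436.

3922

The order of 1436 must divide p − 1 = 3922 = 2 · 37 · 53.
Divisors: 1, 2, 37, 53, 74, 106, 1961, 3922.
Check each in increasing order: 1436^1 ≡ 1436;  1436^2 ≡ 2521;  1436^37 ≡ 2297;  1436^53 ≡ 3484;  1436^74 ≡ 3697;  1436^106 ≡ 494;  1436^1961 ≡ 3922;  1436^3922 ≡ 1.
Smallest exponent giving 1 is 3922.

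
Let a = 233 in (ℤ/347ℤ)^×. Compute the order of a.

346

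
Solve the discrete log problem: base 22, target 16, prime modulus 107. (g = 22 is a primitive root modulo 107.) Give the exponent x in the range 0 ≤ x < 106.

14

Baby-step giant-step with m = ceil(sqrt(106)) = 11.
Baby table (22^j mod 107 for j=0..10):
  0:1  1:22  2:56  3:55  4:33  5:84  6:29  7:103
  8:19  9:97  10:101
Giant step factor: 22^(-11) ≡ 77 (mod 107).
Scan 16·77^i mod 107 for i = 0, 1, …:
  i=0: 16   i=1: 55
Match at i=1, j=3: x = 1·11 + 3 = 14.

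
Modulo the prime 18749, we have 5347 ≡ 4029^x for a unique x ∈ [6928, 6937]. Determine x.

6932

Compute 4029^6928 mod 18749 = 6224, then multiply by 4029 repeatedly:
  4029^6928=6224  4029^6929=9083  4029^6930=16108  4029^6931=8843  4029^6932=5347
Found 5347 at exponent 6932.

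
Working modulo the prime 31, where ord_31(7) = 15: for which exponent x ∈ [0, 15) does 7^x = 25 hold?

Successive powers of 7 modulo 31:
  7^0=1  7^1=7  7^2=18  7^3=2  7^4=14  7^5=5
  7^6=4  7^7=28  7^8=10  7^9=8  7^10=25
So 7^10 ≡ 25 (mod 31), giving x = 10.

10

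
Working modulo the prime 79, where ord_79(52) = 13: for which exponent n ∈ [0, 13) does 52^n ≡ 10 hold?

9

Successive powers of 52 modulo 79:
  52^0=1  52^1=52  52^2=18  52^3=67  52^4=8  52^5=21
  52^6=65  52^7=62  52^8=64  52^9=10
So 52^9 ≡ 10 (mod 79), giving n = 9.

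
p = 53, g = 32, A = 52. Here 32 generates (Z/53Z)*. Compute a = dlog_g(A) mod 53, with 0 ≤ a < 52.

Baby-step giant-step with m = ceil(sqrt(52)) = 8.
Baby table (32^j mod 53 for j=0..7):
  0:1  1:32  2:17  3:14  4:24  5:26  6:37  7:18
Giant step factor: 32^(-8) ≡ 15 (mod 53).
Scan 52·15^i mod 53 for i = 0, 1, …:
  i=0: 52   i=1: 38   i=2: 40   i=3: 17
Match at i=3, j=2: a = 3·8 + 2 = 26.

26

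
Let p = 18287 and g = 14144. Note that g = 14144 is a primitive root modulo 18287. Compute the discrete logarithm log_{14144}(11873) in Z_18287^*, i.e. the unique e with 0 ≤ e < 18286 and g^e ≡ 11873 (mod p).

Baby-step giant-step with m = ceil(sqrt(18286)) = 136.
Baby table (14144^j mod 18287 for j=0..135):
  0:1  1:14144  2:11243  3:15527  4:5305  5:2359  6:10208  7:6087
  8:17619  9:6187  10:5633  11:14980  12:3938  13:15157  14:2107  15:11885
  16:7336  17:18233  18:4278  19:14636  20:2744  21:6122  22:623  23:15665
  24:468  25:17785  26:13355  27:6697  28:13995  29:6792  30:4437  31:14231
  32:16542  33:6170  34:2916  35:6719  36:14284  37:16407  38:16865  39:2932
  40:13579  41:11302  42:8821  43:10310  44:4102  45:12324  46:17259  47:16420
  48:17867  49:2795  50:14273  51:7119  52:2914  53:15005  54:10085  55:3640
  56:6255  57:16501  58:11450  59:17415  60:10157  61:16223  62:11123  63:651
  64:9383  65:4393  66:13653  67:15599  68:17888  69:7227  70:12645  71:4020
  72:4597  73:9683  74:5009  75:3458  76:10514  77:132  78:1734  79:2829
  80:1420  81:5354  82:509  83:12505  84:17143  85:3259  86:12056  87:12076
  88:2364  89:7780  90:7441  91:3819  92:14425  93:17428  94:11159  95:16086
  96:11817  97:14755  98:3476  99:9088  100:1349  101:6915  102:6884  103:7308
  104:6228  105:353  106:481  107:500  108:13218  109:7391  110:9812  111:885
  112:9132  113:1927  114:7858  115:13453  116:2997  117:302  118:10617  119:12291
  120:7682  121:11141  122:17512  123:10600  124:9574  125:17708  126:3200  127:475
  128:7071  129:621  130:5664  131:14556  132:5018  133:2745  134:1979  135:11866
Giant step factor: 14144^(-136) ≡ 4339 (mod 18287).
Scan 11873·4339^i mod 18287 for i = 0, 1, …:
  i=0: 11873   i=1: 2468   i=2: 10757   i=3: 6199
  i=4: 15571   i=5: 10391   i=6: 9094   i=7: 13807
  i=8: 361   i=9: 11984     …   i=31: 17908
  i=32: 1349
Match at i=32, j=100: e = 32·136 + 100 = 4452.

4452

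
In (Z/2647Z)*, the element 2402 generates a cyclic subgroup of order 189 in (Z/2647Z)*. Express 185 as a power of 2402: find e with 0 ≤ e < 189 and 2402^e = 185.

Baby-step giant-step with m = ceil(sqrt(189)) = 14.
Baby table (2402^j mod 2647 for j=0..13):
  0:1  1:2402  2:1791  3:607  4:2164  5:1867  6:516  7:636
  8:353  9:866  10:2237  11:2511  12:1556  13:2595
Giant step factor: 2402^(-14) ≡ 631 (mod 2647).
Scan 185·631^i mod 2647 for i = 0, 1, …:
  i=0: 185   i=1: 267   i=2: 1716   i=3: 173
  i=4: 636
Match at i=4, j=7: e = 4·14 + 7 = 63.

63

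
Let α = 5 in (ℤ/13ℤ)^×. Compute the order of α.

4

The order of 5 must divide p − 1 = 12 = 2^2 · 3.
Divisors: 1, 2, 3, 4, 6, 12.
Check each in increasing order: 5^1 ≡ 5;  5^2 ≡ 12;  5^3 ≡ 8;  5^4 ≡ 1.
Smallest exponent giving 1 is 4.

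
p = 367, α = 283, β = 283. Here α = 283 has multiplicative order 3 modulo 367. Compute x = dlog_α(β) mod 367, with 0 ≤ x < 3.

Successive powers of 283 modulo 367:
  283^0=1  283^1=283
So 283^1 ≡ 283 (mod 367), giving x = 1.

1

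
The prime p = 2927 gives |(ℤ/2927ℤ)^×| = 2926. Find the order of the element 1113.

1463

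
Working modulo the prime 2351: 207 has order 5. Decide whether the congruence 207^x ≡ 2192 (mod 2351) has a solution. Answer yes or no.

yes

⟨207⟩ has order 5; its elements mod 2351 are {1, 207, 531, 1771, 2192}.
2192 is in this set.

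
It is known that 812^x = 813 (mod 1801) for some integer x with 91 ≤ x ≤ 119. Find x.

Compute 812^91 mod 1801 = 1429, then multiply by 812 repeatedly:
  812^91=1429  812^92=504  812^93=421  812^94=1463  812^95=1097
  812^96=1070  812^97=758  812^98=1355  812^99=1650  812^100=1657
  812^101=137  812^102=1383  812^103=973  812^104=1238  812^105=298
  812^106=642  812^107=815  812^108=813
Found 813 at exponent 108.

108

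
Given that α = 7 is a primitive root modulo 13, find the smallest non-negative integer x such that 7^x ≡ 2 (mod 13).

11

Successive powers of 7 modulo 13:
  7^0=1  7^1=7  7^2=10  7^3=5  7^4=9  7^5=11
  7^6=12  7^7=6  7^8=3  7^9=8  7^10=4  7^11=2
So 7^11 ≡ 2 (mod 13), giving x = 11.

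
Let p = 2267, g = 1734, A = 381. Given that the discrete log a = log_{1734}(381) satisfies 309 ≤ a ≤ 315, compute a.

312

Compute 1734^309 mod 2267 = 996, then multiply by 1734 repeatedly:
  1734^309=996  1734^310=1877  1734^311=1573  1734^312=381
Found 381 at exponent 312.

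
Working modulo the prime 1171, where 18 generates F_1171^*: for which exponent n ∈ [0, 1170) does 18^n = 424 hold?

654

Baby-step giant-step with m = ceil(sqrt(1170)) = 35.
Baby table (18^j mod 1171 for j=0..34):
  0:1  1:18  2:324  3:1148  4:757  5:745  6:529  7:154
  8:430  9:714  10:1142  11:649  12:1143  13:667  14:296  15:644
  16:1053  17:218  18:411  19:372  20:841  21:1086  22:812  23:564
  24:784  25:60  26:1080  27:704  28:962  29:922  30:202  31:123
  32:1043  33:38  34:684
Giant step factor: 18^(-35) ≡ 142 (mod 1171).
Scan 424·142^i mod 1171 for i = 0, 1, …:
  i=0: 424   i=1: 487   i=2: 65   i=3: 1033
  i=4: 311   i=5: 835   i=6: 299   i=7: 302
  i=8: 728   i=9: 328     …   i=17: 55
  i=18: 784
Match at i=18, j=24: n = 18·35 + 24 = 654.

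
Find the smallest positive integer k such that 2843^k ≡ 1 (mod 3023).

1511

The order of 2843 must divide p − 1 = 3022 = 2 · 1511.
Divisors: 1, 2, 1511, 3022.
Check each in increasing order: 2843^1 ≡ 2843;  2843^2 ≡ 2170;  2843^1511 ≡ 1.
Smallest exponent giving 1 is 1511.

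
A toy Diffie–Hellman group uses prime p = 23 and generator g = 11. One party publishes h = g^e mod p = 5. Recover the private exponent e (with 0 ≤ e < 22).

5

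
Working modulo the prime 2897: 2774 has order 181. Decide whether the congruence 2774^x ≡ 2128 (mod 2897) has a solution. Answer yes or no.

no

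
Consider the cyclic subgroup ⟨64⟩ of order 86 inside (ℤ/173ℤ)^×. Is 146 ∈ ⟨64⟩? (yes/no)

no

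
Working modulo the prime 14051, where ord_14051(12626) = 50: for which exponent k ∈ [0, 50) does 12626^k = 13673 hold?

Successive powers of 12626 modulo 14051:
  12626^0=1  12626^1=12626  12626^2=7281  12626^3=8264  12626^4=12589  12626^5=3802
  12626^6=5836  12626^7=1892  12626^8=1692  12626^9=5672  12626^10=10776  12626^11=1943
  12626^12=13323  12626^13=11677  12626^14=10710  12626^15=11687  12626^16=10511  12626^17=191
  12626^18=8845  12626^19=13673
So 12626^19 ≡ 13673 (mod 14051), giving k = 19.

19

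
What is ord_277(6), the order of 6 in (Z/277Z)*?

The order of 6 must divide p − 1 = 276 = 2^2 · 3 · 23.
Divisors: 1, 2, 3, 4, 6, 12, 23, 46, 69, 92, 138, 276.
Check each in increasing order: 6^1 ≡ 6;  6^2 ≡ 36;  6^3 ≡ 216;  6^4 ≡ 188;  6^6 ≡ 120;  6^12 ≡ 273;  6^23 ≡ 95;  6^46 ≡ 161;  6^69 ≡ 60;  6^92 ≡ 160;  6^138 ≡ 276;  6^276 ≡ 1.
Smallest exponent giving 1 is 276.

276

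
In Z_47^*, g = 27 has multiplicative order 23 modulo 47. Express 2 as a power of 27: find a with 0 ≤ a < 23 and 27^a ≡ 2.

Successive powers of 27 modulo 47:
  27^0=1  27^1=27  27^2=24  27^3=37  27^4=12  27^5=42
  27^6=6  27^7=21  27^8=3  27^9=34  27^10=25  27^11=17
  27^12=36  27^13=32  27^14=18  27^15=16  27^16=9  27^17=8
  27^18=28  27^19=4  27^20=14  27^21=2
So 27^21 ≡ 2 (mod 47), giving a = 21.

21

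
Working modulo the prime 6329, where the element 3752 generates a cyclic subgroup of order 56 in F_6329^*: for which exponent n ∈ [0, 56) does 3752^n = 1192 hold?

Baby-step giant-step with m = ceil(sqrt(56)) = 8.
Baby table (3752^j mod 6329 for j=0..7):
  0:1  1:3752  2:1808  3:5257  4:3100  5:4827  6:3635  7:5854
Giant step factor: 3752^(-8) ≡ 2919 (mod 6329).
Scan 1192·2919^i mod 6329 for i = 0, 1, …:
  i=0: 1192   i=1: 4827
Match at i=1, j=5: n = 1·8 + 5 = 13.

13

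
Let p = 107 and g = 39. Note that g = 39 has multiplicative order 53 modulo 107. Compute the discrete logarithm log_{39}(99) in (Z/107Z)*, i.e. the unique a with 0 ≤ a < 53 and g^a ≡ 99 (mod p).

36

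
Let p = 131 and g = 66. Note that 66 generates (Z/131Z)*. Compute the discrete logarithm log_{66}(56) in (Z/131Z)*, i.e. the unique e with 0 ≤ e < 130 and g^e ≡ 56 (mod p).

31

Baby-step giant-step with m = ceil(sqrt(130)) = 12.
Baby table (66^j mod 131 for j=0..11):
  0:1  1:66  2:33  3:82  4:41  5:86  6:43  7:87
  8:109  9:120  10:60  11:30
Giant step factor: 66^(-12) ≡ 35 (mod 131).
Scan 56·35^i mod 131 for i = 0, 1, …:
  i=0: 56   i=1: 126   i=2: 87
Match at i=2, j=7: e = 2·12 + 7 = 31.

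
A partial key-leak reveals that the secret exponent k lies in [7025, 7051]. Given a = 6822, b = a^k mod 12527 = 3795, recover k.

7026

Compute 6822^7025 mod 12527 = 1218, then multiply by 6822 repeatedly:
  6822^7025=1218  6822^7026=3795
Found 3795 at exponent 7026.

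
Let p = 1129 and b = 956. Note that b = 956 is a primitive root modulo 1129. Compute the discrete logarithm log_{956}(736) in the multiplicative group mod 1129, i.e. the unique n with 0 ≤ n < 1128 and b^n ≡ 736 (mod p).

Baby-step giant-step with m = ceil(sqrt(1128)) = 34.
Baby table (956^j mod 1129 for j=0..33):
  0:1  1:956  2:575  3:1006  4:957  5:402  6:452  7:834
  8:230  9:854  10:157  11:1064  12:1084  13:1011  14:92  15:1019
  16:966  17:1103  18:1111  19:856  20:940  21:1085  22:838  23:667
  24:896  25:794  26:376  27:434  28:561  29:41  30:810  31:995
  32:602  33:851
Giant step factor: 956^(-34) ≡ 967 (mod 1129).
Scan 736·967^i mod 1129 for i = 0, 1, …:
  i=0: 736   i=1: 442   i=2: 652   i=3: 502
  i=4: 1093   i=5: 187   i=6: 189   i=7: 994
  i=8: 419   i=9: 991     …   i=22: 722
  i=23: 452
Match at i=23, j=6: n = 23·34 + 6 = 788.

788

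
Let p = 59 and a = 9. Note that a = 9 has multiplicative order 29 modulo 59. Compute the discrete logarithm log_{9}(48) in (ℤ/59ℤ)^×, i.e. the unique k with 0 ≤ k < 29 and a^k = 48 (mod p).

Successive powers of 9 modulo 59:
  9^0=1  9^1=9  9^2=22  9^3=21  9^4=12  9^5=49
  9^6=28  9^7=16  9^8=26  9^9=57  9^10=41  9^11=15
  9^12=17  9^13=35  9^14=20  9^15=3  9^16=27  9^17=7
  9^18=4  9^19=36  9^20=29  9^21=25  9^22=48
So 9^22 ≡ 48 (mod 59), giving k = 22.

22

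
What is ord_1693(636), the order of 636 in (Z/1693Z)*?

1692

The order of 636 must divide p − 1 = 1692 = 2^2 · 3^2 · 47.
Divisors: 1, 2, 3, 4, 6, 9, 12, 18, 36, 47, 94, 141, 188, 282, 423, 564, 846, 1692.
Check each in increasing order: 636^1 ≡ 636;  636^2 ≡ 1562;  636^3 ≡ 1334;  636^4 ≡ 231;  636^6 ≡ 213;  636^9 ≡ 1411;  636^12 ≡ 1351;  636^18 ≡ 1646;  636^36 ≡ 516;  636^47 ≡ 585;  636^94 ≡ 239;  636^141 ≡ 989;  636^188 ≡ 1252;  636^282 ≡ 1260;  636^423 ≡ 92;  636^564 ≡ 1259;  636^846 ≡ 1692;  636^1692 ≡ 1.
Smallest exponent giving 1 is 1692.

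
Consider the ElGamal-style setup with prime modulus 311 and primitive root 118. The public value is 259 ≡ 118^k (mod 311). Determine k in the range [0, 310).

31

Baby-step giant-step with m = ceil(sqrt(310)) = 18.
Baby table (118^j mod 311 for j=0..17):
  0:1  1:118  2:240  3:19  4:65  5:206  6:50  7:302
  8:182  9:17  10:140  11:37  12:12  13:172  14:81  15:228
  16:158  17:295
Giant step factor: 118^(-18) ≡ 212 (mod 311).
Scan 259·212^i mod 311 for i = 0, 1, …:
  i=0: 259   i=1: 172
Match at i=1, j=13: k = 1·18 + 13 = 31.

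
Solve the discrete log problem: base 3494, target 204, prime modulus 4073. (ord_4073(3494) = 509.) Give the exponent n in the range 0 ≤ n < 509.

508

Baby-step giant-step with m = ceil(sqrt(509)) = 23.
Baby table (3494^j mod 4073 for j=0..22):
  0:1  1:3494  2:1255  3:2422  4:2847  5:1152  6:964  7:3918
  8:139  9:979  10:3379  11:2672  12:652  13:1281  14:3660  15:2893
  16:3029  17:1672  18:1286  19:765  20:1022  21:2920  22:3688
Giant step factor: 3494^(-23) ≡ 137 (mod 4073).
Scan 204·137^i mod 4073 for i = 0, 1, …:
  i=0: 204   i=1: 3510   i=2: 256   i=3: 2488
  i=4: 2797   i=5: 327   i=6: 4069   i=7: 3525
  i=8: 2311   i=9: 2986     …   i=21: 247
  i=22: 1255
Match at i=22, j=2: n = 22·23 + 2 = 508.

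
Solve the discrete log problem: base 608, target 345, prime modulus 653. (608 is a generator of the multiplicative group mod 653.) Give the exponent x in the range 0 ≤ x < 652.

226

Baby-step giant-step with m = ceil(sqrt(652)) = 26.
Baby table (608^j mod 653 for j=0..25):
  0:1  1:608  2:66  3:295  4:438  5:533  6:176  7:569
  8:515  9:333  10:34  11:429  12:285  13:235  14:526  15:491
  16:107  17:409  18:532  19:221  20:503  21:220  22:548  23:154
  24:253  25:369
Giant step factor: 608^(-26) ≡ 646 (mod 653).
Scan 345·646^i mod 653 for i = 0, 1, …:
  i=0: 345   i=1: 197   i=2: 580   i=3: 511
  i=4: 341   i=5: 225   i=6: 384   i=7: 577
  i=8: 532
Match at i=8, j=18: x = 8·26 + 18 = 226.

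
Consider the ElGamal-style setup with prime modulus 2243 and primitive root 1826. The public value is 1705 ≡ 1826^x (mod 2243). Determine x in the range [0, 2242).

1189

Baby-step giant-step with m = ceil(sqrt(2242)) = 48.
Baby table (1826^j mod 2243 for j=0..47):
  0:1  1:1826  2:1178  3:2234  4:1510  5:613  6:81  7:2111
  8:1212  9:1514  10:1188  11:307  12:2075  13:523  14:1723  15:1512
  16:2022  17:194  18:2093  19:1989  20:497  21:1350  22:43  23:13
  24:1308  25:1856  26:2126  27:1686  28:1240  29:1053  30:527  31:55
  32:1738  33:1986  34:1748  35:59  36:70  37:2212  38:1712  39:1613
  40:279  41:293  42:1184  43:1975  44:1849  45:559  46:169  47:1303
Giant step factor: 1826^(-48) ≡ 1531 (mod 2243).
Scan 1705·1531^i mod 2243 for i = 0, 1, …:
  i=0: 1705   i=1: 1746   i=2: 1713   i=3: 536
  i=4: 1921   i=5: 478   i=6: 600   i=7: 1213
  i=8: 2142   i=9: 136     …   i=23: 1194
  i=24: 2212
Match at i=24, j=37: x = 24·48 + 37 = 1189.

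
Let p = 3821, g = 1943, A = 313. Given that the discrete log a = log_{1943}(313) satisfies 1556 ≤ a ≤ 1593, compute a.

1577

Compute 1943^1556 mod 3821 = 2314, then multiply by 1943 repeatedly:
  1943^1556=2314  1943^1557=2606  1943^1558=633  1943^1559=3378  1943^1560=2797
  1943^1561=1109  1943^1562=3564  1943^1563=1200  1943^1564=790  1943^1565=2749
  1943^1566=3370  1943^1567=2537  1943^1568=301  1943^1569=230  1943^1570=3654
  1943^1571=304  1943^1572=2238  1943^1573=136  1943^1574=599  1943^1575=2273
  1943^1576=3184  1943^1577=313
Found 313 at exponent 1577.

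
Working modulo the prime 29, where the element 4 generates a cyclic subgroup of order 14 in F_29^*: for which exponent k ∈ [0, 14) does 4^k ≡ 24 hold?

Successive powers of 4 modulo 29:
  4^0=1  4^1=4  4^2=16  4^3=6  4^4=24
So 4^4 ≡ 24 (mod 29), giving k = 4.

4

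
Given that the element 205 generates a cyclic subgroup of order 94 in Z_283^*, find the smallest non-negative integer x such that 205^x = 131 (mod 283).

65

Baby-step giant-step with m = ceil(sqrt(94)) = 10.
Baby table (205^j mod 283 for j=0..9):
  0:1  1:205  2:141  3:39  4:71  5:122  6:106  7:222
  8:230  9:172
Giant step factor: 205^(-10) ≡ 251 (mod 283).
Scan 131·251^i mod 283 for i = 0, 1, …:
  i=0: 131   i=1: 53   i=2: 2   i=3: 219
  i=4: 67   i=5: 120   i=6: 122
Match at i=6, j=5: x = 6·10 + 5 = 65.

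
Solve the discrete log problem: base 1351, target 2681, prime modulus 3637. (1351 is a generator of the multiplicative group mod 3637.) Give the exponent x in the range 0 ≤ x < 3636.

Baby-step giant-step with m = ceil(sqrt(3636)) = 61.
Baby table (1351^j mod 3637 for j=0..60):
  0:1  1:1351  2:3064  3:558  4:999  5:322  6:2219  7:981
  8:1463  9:1622  10:1848  11:1666  12:3100  13:1913  14:2193  15:2225
  16:1813  17:1662  18:1333  19:568  20:3598  21:1866  22:525  23:60
  24:1046  25:1990  26:747  27:1748  28:1135  29:2208  30:668  31:492
  32:2758  33:1770  34:1761  35:513  36:2033  37:648  38:2568  39:3307
  40:1521  41:3603  42:1347  43:1297  44:2850  45:2404  46:3600  47:931
  48:3016  49:1176  50:3044  51:2634  52:1548  53:73  54:424  55:1815
  56:727  57:187  58:1684  59:1959  60:2510
Giant step factor: 1351^(-61) ≡ 96 (mod 3637).
Scan 2681·96^i mod 3637 for i = 0, 1, …:
  i=0: 2681   i=1: 2786   i=2: 1955   i=3: 2193
Match at i=3, j=14: x = 3·61 + 14 = 197.

197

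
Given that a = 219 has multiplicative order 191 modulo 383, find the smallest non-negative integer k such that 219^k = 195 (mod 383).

Baby-step giant-step with m = ceil(sqrt(191)) = 14.
Baby table (219^j mod 383 for j=0..13):
  0:1  1:219  2:86  3:67  4:119  5:17  6:276  7:313
  8:373  9:108  10:289  11:96  12:342  13:213
Giant step factor: 219^(-14) ≡ 223 (mod 383).
Scan 195·223^i mod 383 for i = 0, 1, …:
  i=0: 195   i=1: 206   i=2: 361   i=3: 73
  i=4: 193   i=5: 143   i=6: 100   i=7: 86
Match at i=7, j=2: k = 7·14 + 2 = 100.

100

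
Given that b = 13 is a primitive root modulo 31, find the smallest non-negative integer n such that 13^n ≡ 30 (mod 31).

15

Successive powers of 13 modulo 31:
  13^0=1  13^1=13  13^2=14  13^3=27  13^4=10  13^5=6
  13^6=16  13^7=22  13^8=7  13^9=29  13^10=5  13^11=3
  13^12=8  13^13=11  13^14=19  13^15=30
So 13^15 ≡ 30 (mod 31), giving n = 15.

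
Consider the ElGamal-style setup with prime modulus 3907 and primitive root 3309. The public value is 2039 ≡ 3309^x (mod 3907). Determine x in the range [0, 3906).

Baby-step giant-step with m = ceil(sqrt(3906)) = 63.
Baby table (3309^j mod 3907 for j=0..62):
  0:1  1:3309  2:2067  3:2453  4:2138  5:2972  6:429  7:1320
  8:3761  9:1354  10:2964  11:1306  12:412  13:3672  14:3785  15:2630
  16:1781  17:1573  18:933  19:767  20:2360  21:3054  22:2184  23:2813
  24:1743  25:855  26:527  27:1321  28:3163  29:3421  30:1510  31:3444
  32:3384  33:194  34:1198  35:2484  36:3135  37:630  38:2239  39:1179
  40:2125  41:2932  42:907  43:687  44:3316  45:1788  46:1294  47:3681
  48:2310  49:1698  50:416  51:1280  52:332  53:721  54:2519  55:1740
  56:2649  57:2140  58:1776  59:656  60:2319  61:223  62:3391
Giant step factor: 3309^(-63) ≡ 1287 (mod 3907).
Scan 2039·1287^i mod 3907 for i = 0, 1, …:
  i=0: 2039   i=1: 2596   i=2: 567   i=3: 3027
  i=4: 470   i=5: 3212   i=6: 238   i=7: 1560
  i=8: 3429   i=9: 2120   i=10: 1354
Match at i=10, j=9: x = 10·63 + 9 = 639.

639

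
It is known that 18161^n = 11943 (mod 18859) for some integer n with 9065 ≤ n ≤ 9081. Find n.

9073

Compute 18161^9065 mod 18859 = 18674, then multiply by 18161 repeatedly:
  18161^9065=18674  18161^9066=15976  18161^9067=13280  18161^9068=9188  18161^9069=17695
  18161^9070=1535  18161^9071=3533  18161^9072=4495  18161^9073=11943
Found 11943 at exponent 9073.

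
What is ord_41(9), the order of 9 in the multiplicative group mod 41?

The order of 9 must divide p − 1 = 40 = 2^3 · 5.
Divisors: 1, 2, 4, 5, 8, 10, 20, 40.
Check each in increasing order: 9^1 ≡ 9;  9^2 ≡ 40;  9^4 ≡ 1.
Smallest exponent giving 1 is 4.

4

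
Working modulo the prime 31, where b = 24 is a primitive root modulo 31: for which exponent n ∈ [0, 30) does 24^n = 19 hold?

Successive powers of 24 modulo 31:
  24^0=1  24^1=24  24^2=18  24^3=29  24^4=14  24^5=26
  24^6=4  24^7=3  24^8=10  24^9=23  24^10=25  24^11=11
  24^12=16  24^13=12  24^14=9  24^15=30  24^16=7  24^17=13
  24^18=2  24^19=17  24^20=5  24^21=27  24^22=28  24^23=21
  24^24=8  24^25=6  24^26=20  24^27=15  24^28=19
So 24^28 ≡ 19 (mod 31), giving n = 28.

28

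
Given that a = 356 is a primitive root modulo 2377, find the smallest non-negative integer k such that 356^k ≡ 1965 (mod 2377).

1352

Baby-step giant-step with m = ceil(sqrt(2376)) = 49.
Baby table (356^j mod 2377 for j=0..48):
  0:1  1:356  2:755  3:179  4:1922  5:2033  6:1140  7:1750
  8:226  9:2015  10:1863  11:45  12:1758  13:697  14:924  15:918
  16:1159  17:1383  18:309  19:662  20:349  21:640  22:2025  23:669
  24:464  25:1171  26:901  27:2238  28:433  29:2020  30:1266  31:1443
  32:276  33:799  34:1581  35:1864  36:401  37:136  38:876  39:469
  40:574  41:2299  42:756  43:535  44:300  45:2212  46:685  47:1406
  48:1366
Giant step factor: 356^(-49) ≡ 560 (mod 2377).
Scan 1965·560^i mod 2377 for i = 0, 1, …:
  i=0: 1965   i=1: 2226   i=2: 1012   i=3: 994
  i=4: 422   i=5: 997   i=6: 2102   i=7: 505
  i=8: 2314   i=9: 375     …   i=26: 1277
  i=27: 2020
Match at i=27, j=29: k = 27·49 + 29 = 1352.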